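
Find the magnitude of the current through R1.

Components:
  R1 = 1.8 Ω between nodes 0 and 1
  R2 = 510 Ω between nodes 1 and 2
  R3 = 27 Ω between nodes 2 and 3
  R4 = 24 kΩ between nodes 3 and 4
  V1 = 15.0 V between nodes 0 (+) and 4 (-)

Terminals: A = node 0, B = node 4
Nodal analysis, taking node 4 as the 0 V reference.
Source V1 fixes V_0 = 15 V.
KCL at each unknown node (sum of currents leaving = 0; resistances in Ω):
  Node 1: (V_1 - 15)/1.8 + (V_1 - V_2)/510 = 0
  Node 2: (V_2 - V_1)/510 + (V_2 - V_3)/27 = 0
  Node 3: (V_3 - V_2)/27 + (V_3 - 0)/24000 = 0
Collecting terms (coefficients in siemens):
  0.5575·V_1 - 0.001961·V_2 = 8.333
  0.039·V_2 - 0.001961·V_1 - 0.03704·V_3 = 0
  0.03708·V_3 - 0.03704·V_2 = 0
Solving these 3 simultaneous equations (Gaussian elimination) gives:
  V_1 = 15 V, V_2 = 14.69 V, V_3 = 14.67 V
I_R1 = (V_0 - V_1)/R1 = (15 - 15)/1.8 = 0.0006113 A
|I_R1| = 0.0006113 A

Final answer: |I_R1| = 0.0006113 A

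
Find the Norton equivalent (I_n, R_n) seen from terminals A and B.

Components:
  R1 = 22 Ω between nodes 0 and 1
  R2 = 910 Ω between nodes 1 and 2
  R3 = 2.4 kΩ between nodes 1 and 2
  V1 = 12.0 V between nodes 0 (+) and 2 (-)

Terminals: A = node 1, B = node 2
Find the Thévenin equivalent first; then I_n = V_th/R_th and R_n = R_th.
Step 1 — V_th is the open-circuit voltage V_A - V_B (nothing connected across the terminals).
Nodal analysis, taking node 2 as the 0 V reference.
Source V1 fixes V_0 = 12 V.
KCL at each unknown node (sum of currents leaving = 0; resistances in Ω):
  Node 1: (V_1 - 12)/22 + (V_1 - 0)/910 + (V_1 - 0)/2400 = 0
Collecting terms: 0.04697 × V_1 = 0.5455  =>  V_1 = 11.61 V
V_th = V_1 - V_2 = 11.61 - 0 = 11.61 V
Step 2 — R_th: zero the source — replace V1 by a short circuit (node 2 merges into node 0) — and find the resistance seen between A (node 1) and B (node 0).
Reduce the network between node 1 (A) and node 0 (B) by series/parallel combination:
  Rp1 = R1 ‖ R2 ‖ R3 (parallel, all between nodes 0 and 1) = 1/(1/22 + 1/910 + 1/2400) = 21.29 Ω
R_th = 21.29 Ω
I_n = V_th/R_th = 11.61/21.29 = 0.5455 A, and R_n = R_th = 21.29 Ω

Final answer: I_n = 0.5455 A, R_n = 21.29 Ω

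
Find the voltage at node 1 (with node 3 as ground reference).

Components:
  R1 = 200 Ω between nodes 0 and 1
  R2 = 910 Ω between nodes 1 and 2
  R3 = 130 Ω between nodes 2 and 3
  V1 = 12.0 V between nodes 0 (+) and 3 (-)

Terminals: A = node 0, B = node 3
Nodal analysis, taking node 3 as the 0 V reference.
Source V1 fixes V_0 = 12 V.
KCL at each unknown node (sum of currents leaving = 0; resistances in Ω):
  Node 1: (V_1 - 12)/200 + (V_1 - V_2)/910 = 0
  Node 2: (V_2 - V_1)/910 + (V_2 - 0)/130 = 0
Collecting terms (coefficients in siemens):
  0.006099·V_1 - 0.001099·V_2 = 0.06
  0.008791·V_2 - 0.001099·V_1 = 0
Determinant D = (0.006099)(0.008791) - (-0.001099)(-0.001099) = 0.00005241
V_1 = [(0.06)(0.008791) - (-0.001099)(0)]/D = 10.06 V
V_2 = [(0.006099)(0) - (0.06)(-0.001099)]/D = 1.258 V
The requested potential is V_1 = 10.06 V.

Final answer: V_1 = 10.06 V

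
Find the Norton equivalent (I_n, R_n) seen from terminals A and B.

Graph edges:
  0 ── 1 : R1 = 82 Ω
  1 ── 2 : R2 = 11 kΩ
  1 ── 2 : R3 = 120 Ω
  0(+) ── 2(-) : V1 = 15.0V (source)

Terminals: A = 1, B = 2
Find the Thévenin equivalent first; then I_n = V_th/R_th and R_n = R_th.
Step 1 — V_th is the open-circuit voltage V_A - V_B (nothing connected across the terminals).
Nodal analysis, taking node 2 as the 0 V reference.
Source V1 fixes V_0 = 15 V.
KCL at each unknown node (sum of currents leaving = 0; resistances in Ω):
  Node 1: (V_1 - 15)/82 + (V_1 - 0)/11000 + (V_1 - 0)/120 = 0
Collecting terms: 0.02062 × V_1 = 0.1829  =>  V_1 = 8.872 V
V_th = V_1 - V_2 = 8.872 - 0 = 8.872 V
Step 2 — R_th: zero the source — replace V1 by a short circuit (node 2 merges into node 0) — and find the resistance seen between A (node 1) and B (node 0).
Reduce the network between node 1 (A) and node 0 (B) by series/parallel combination:
  Rp1 = R1 ‖ R2 ‖ R3 (parallel, all between nodes 0 and 1) = 1/(1/82 + 1/11000 + 1/120) = 48.5 Ω
R_th = 48.5 Ω
I_n = V_th/R_th = 8.872/48.5 = 0.1829 A, and R_n = R_th = 48.5 Ω

Final answer: I_n = 0.1829 A, R_n = 48.5 Ω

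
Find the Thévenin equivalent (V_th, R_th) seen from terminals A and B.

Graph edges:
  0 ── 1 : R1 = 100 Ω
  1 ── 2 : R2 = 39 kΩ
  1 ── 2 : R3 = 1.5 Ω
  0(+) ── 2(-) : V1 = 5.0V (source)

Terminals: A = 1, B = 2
Step 1 — V_th is the open-circuit voltage V_A - V_B (nothing connected across the terminals).
Nodal analysis, taking node 2 as the 0 V reference.
Source V1 fixes V_0 = 5 V.
KCL at each unknown node (sum of currents leaving = 0; resistances in Ω):
  Node 1: (V_1 - 5)/100 + (V_1 - 0)/39000 + (V_1 - 0)/1.5 = 0
Collecting terms: 0.6767 × V_1 = 0.05  =>  V_1 = 0.07389 V
V_th = V_1 - V_2 = 0.07389 - 0 = 0.07389 V
Step 2 — R_th: zero the source — replace V1 by a short circuit (node 2 merges into node 0) — and find the resistance seen between A (node 1) and B (node 0).
Reduce the network between node 1 (A) and node 0 (B) by series/parallel combination:
  Rp1 = R1 ‖ R2 ‖ R3 (parallel, all between nodes 0 and 1) = 1/(1/100 + 1/39000 + 1/1.5) = 1.478 Ω
R_th = 1.478 Ω

Final answer: V_th = 0.07389 V, R_th = 1.478 Ω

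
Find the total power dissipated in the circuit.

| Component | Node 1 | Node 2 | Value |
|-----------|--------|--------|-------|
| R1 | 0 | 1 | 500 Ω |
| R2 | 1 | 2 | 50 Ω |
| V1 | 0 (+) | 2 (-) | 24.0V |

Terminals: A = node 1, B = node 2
Nodal analysis, taking node 2 as the 0 V reference.
Source V1 fixes V_0 = 24 V.
KCL at each unknown node (sum of currents leaving = 0; resistances in Ω):
  Node 1: (V_1 - 24)/500 + (V_1 - 0)/50 = 0
Collecting terms: 0.022 × V_1 = 0.048  =>  V_1 = 2.182 V
Power in each resistor, P = (ΔV)²/R:
  P_R1 = (24 - 2.182)²/500 = 0.9521 W
  P_R2 = (2.182 - 0)²/50 = 0.09521 W
P_total = P_R1 + P_R2 = 1.047 W

Final answer: 1.047 W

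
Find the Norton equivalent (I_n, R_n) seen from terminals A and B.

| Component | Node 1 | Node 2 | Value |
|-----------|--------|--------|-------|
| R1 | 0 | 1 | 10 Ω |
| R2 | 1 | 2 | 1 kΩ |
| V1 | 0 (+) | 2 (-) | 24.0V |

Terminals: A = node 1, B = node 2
Find the Thévenin equivalent first; then I_n = V_th/R_th and R_n = R_th.
Step 1 — V_th is the open-circuit voltage V_A - V_B (nothing connected across the terminals).
Nodal analysis, taking node 2 as the 0 V reference.
Source V1 fixes V_0 = 24 V.
KCL at each unknown node (sum of currents leaving = 0; resistances in Ω):
  Node 1: (V_1 - 24)/10 + (V_1 - 0)/1000 = 0
Collecting terms: 0.101 × V_1 = 2.4  =>  V_1 = 23.76 V
V_th = V_1 - V_2 = 23.76 - 0 = 23.76 V
Step 2 — R_th: zero the source — replace V1 by a short circuit (node 2 merges into node 0) — and find the resistance seen between A (node 1) and B (node 0).
Reduce the network between node 1 (A) and node 0 (B) by series/parallel combination:
  Rp1 = R1 ‖ R2 (parallel, both between nodes 0 and 1) = 1/(1/10 + 1/1000) = 9.901 Ω
R_th = 9.901 Ω
I_n = V_th/R_th = 23.76/9.901 = 2.4 A, and R_n = R_th = 9.901 Ω

Final answer: I_n = 2.4 A, R_n = 9.901 Ω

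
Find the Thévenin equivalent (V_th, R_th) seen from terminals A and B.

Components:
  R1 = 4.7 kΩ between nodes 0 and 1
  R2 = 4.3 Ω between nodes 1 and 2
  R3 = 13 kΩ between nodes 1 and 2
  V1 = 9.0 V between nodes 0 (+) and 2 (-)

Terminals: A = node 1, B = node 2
Step 1 — V_th is the open-circuit voltage V_A - V_B (nothing connected across the terminals).
Nodal analysis, taking node 2 as the 0 V reference.
Source V1 fixes V_0 = 9 V.
KCL at each unknown node (sum of currents leaving = 0; resistances in Ω):
  Node 1: (V_1 - 9)/4700 + (V_1 - 0)/4.3 + (V_1 - 0)/13000 = 0
Collecting terms: 0.2328 × V_1 = 0.001915  =>  V_1 = 0.008224 V
V_th = V_1 - V_2 = 0.008224 - 0 = 0.008224 V
Step 2 — R_th: zero the source — replace V1 by a short circuit (node 2 merges into node 0) — and find the resistance seen between A (node 1) and B (node 0).
Reduce the network between node 1 (A) and node 0 (B) by series/parallel combination:
  Rp1 = R1 ‖ R2 ‖ R3 (parallel, all between nodes 0 and 1) = 1/(1/4700 + 1/4.3 + 1/13000) = 4.295 Ω
R_th = 4.295 Ω

Final answer: V_th = 0.008224 V, R_th = 4.295 Ω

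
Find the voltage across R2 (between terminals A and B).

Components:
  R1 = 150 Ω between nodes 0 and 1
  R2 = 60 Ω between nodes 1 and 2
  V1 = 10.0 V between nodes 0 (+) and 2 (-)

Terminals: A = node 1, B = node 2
R1 and R2 are in series across V1 (node 0 → node 1 → node 2), and the output A–B is taken across R2, so this is a voltage divider.
Series current: I = V1/(R1 + R2) = 10/(150 + 60) = 10/210 = 0.04762 A
V_R2 = I × R2 = V1 × R2/(R1 + R2) = 10 × 60/210 = 2.857 V

Final answer: 2.857 V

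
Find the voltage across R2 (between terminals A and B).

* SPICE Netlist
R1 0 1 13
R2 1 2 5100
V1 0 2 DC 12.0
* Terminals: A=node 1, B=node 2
R1 and R2 are in series across V1 (node 0 → node 1 → node 2), and the output A–B is taken across R2, so this is a voltage divider.
Series current: I = V1/(R1 + R2) = 12/(13 + 5100) = 12/5113 = 0.002347 A
V_R2 = I × R2 = V1 × R2/(R1 + R2) = 12 × 5100/5113 = 11.97 V

Final answer: 11.97 V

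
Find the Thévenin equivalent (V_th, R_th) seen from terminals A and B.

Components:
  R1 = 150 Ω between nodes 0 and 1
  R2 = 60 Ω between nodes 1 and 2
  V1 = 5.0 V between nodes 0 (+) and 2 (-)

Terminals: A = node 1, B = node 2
Step 1 — V_th is the open-circuit voltage V_A - V_B (nothing connected across the terminals).
Nodal analysis, taking node 2 as the 0 V reference.
Source V1 fixes V_0 = 5 V.
KCL at each unknown node (sum of currents leaving = 0; resistances in Ω):
  Node 1: (V_1 - 5)/150 + (V_1 - 0)/60 = 0
Collecting terms: 0.02333 × V_1 = 0.03333  =>  V_1 = 1.429 V
V_th = V_1 - V_2 = 1.429 - 0 = 1.429 V
Step 2 — R_th: zero the source — replace V1 by a short circuit (node 2 merges into node 0) — and find the resistance seen between A (node 1) and B (node 0).
Reduce the network between node 1 (A) and node 0 (B) by series/parallel combination:
  Rp1 = R1 ‖ R2 (parallel, both between nodes 0 and 1) = 1/(1/150 + 1/60) = 42.86 Ω
R_th = 42.86 Ω

Final answer: V_th = 1.429 V, R_th = 42.86 Ω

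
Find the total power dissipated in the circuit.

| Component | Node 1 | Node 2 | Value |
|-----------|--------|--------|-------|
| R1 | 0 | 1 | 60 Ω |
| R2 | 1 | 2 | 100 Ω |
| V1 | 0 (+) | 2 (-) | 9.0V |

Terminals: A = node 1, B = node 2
Nodal analysis, taking node 2 as the 0 V reference.
Source V1 fixes V_0 = 9 V.
KCL at each unknown node (sum of currents leaving = 0; resistances in Ω):
  Node 1: (V_1 - 9)/60 + (V_1 - 0)/100 = 0
Collecting terms: 0.02667 × V_1 = 0.15  =>  V_1 = 5.625 V
Power in each resistor, P = (ΔV)²/R:
  P_R1 = (9 - 5.625)²/60 = 0.1898 W
  P_R2 = (5.625 - 0)²/100 = 0.3164 W
P_total = P_R1 + P_R2 = 0.5062 W

Final answer: 0.5062 W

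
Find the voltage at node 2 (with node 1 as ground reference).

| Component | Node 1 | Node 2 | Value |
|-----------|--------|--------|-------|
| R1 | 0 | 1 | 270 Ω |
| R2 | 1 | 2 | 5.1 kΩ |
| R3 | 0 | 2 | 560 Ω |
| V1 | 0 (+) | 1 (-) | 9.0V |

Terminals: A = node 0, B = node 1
Nodal analysis, taking node 1 as the 0 V reference.
Source V1 fixes V_0 = 9 V.
KCL at each unknown node (sum of currents leaving = 0; resistances in Ω):
  Node 2: (V_2 - 0)/5100 + (V_2 - 9)/560 = 0
Collecting terms: 0.001982 × V_2 = 0.01607  =>  V_2 = 8.11 V
The requested potential is V_2 = 8.11 V.

Final answer: V_2 = 8.11 V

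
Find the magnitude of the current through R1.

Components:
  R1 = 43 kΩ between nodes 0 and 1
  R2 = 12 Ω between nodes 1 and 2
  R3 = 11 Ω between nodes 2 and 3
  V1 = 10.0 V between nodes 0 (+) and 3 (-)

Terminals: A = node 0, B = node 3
Nodal analysis, taking node 3 as the 0 V reference.
Source V1 fixes V_0 = 10 V.
KCL at each unknown node (sum of currents leaving = 0; resistances in Ω):
  Node 1: (V_1 - 10)/43000 + (V_1 - V_2)/12 = 0
  Node 2: (V_2 - V_1)/12 + (V_2 - 0)/11 = 0
Collecting terms (coefficients in siemens):
  0.08336·V_1 - 0.08333·V_2 = 0.0002326
  0.1742·V_2 - 0.08333·V_1 = 0
Determinant D = (0.08336)(0.1742) - (-0.08333)(-0.08333) = 0.00758
V_1 = [(0.0002326)(0.1742) - (-0.08333)(0)]/D = 0.005346 V
V_2 = [(0.08336)(0) - (0.0002326)(-0.08333)]/D = 0.002557 V
I_R1 = (V_0 - V_1)/R1 = (10 - 0.005346)/43000 = 0.0002324 A
|I_R1| = 0.0002324 A

Final answer: |I_R1| = 0.0002324 A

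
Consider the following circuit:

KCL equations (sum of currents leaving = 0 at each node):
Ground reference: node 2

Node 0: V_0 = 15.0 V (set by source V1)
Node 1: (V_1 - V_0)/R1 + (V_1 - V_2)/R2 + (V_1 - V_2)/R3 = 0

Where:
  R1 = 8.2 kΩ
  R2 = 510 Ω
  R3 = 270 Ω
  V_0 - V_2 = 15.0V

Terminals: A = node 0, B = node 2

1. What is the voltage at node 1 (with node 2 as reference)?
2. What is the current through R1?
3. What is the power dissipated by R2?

Nodal analysis, taking node 2 as the 0 V reference.
Source V1 fixes V_0 = 15 V.
KCL at each unknown node (sum of currents leaving = 0; resistances in Ω):
  Node 1: (V_1 - 15)/8200 + (V_1 - 0)/510 + (V_1 - 0)/270 = 0
Collecting terms: 0.005786 × V_1 = 0.001829  =>  V_1 = 0.3161 V
Part 1:
  Read off the nodal solution: V_1 = 0.3161 V
Part 2:
  I_R1 = (V_0 - V_1)/R1 = (15 - 0.3161)/8200 = 0.001791 A
  Magnitude: I_R1 = 0.001791 A
Part 3:
  I_R2 = (V_1 - V_2)/R2 = (0.3161 - 0)/510 = 0.0006199 A
  P_R2 = I_R2² × R2 = (0.0006199)² × 510 = 0.000196 W

Final answers:
1. V_1 = 0.3161 V
2. I_R1 = 0.001791 A
3. P_R2 = 0.000196 W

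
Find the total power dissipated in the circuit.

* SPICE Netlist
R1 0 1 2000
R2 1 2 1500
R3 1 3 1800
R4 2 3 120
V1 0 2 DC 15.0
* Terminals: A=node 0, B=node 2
Nodal analysis, taking node 2 as the 0 V reference.
Source V1 fixes V_0 = 15 V.
KCL at each unknown node (sum of currents leaving = 0; resistances in Ω):
  Node 1: (V_1 - 15)/2000 + (V_1 - 0)/1500 + (V_1 - V_3)/1800 = 0
  Node 3: (V_3 - V_1)/1800 + (V_3 - 0)/120 = 0
Collecting terms (coefficients in siemens):
  0.001722·V_1 - 0.0005556·V_3 = 0.0075
  0.008889·V_3 - 0.0005556·V_1 = 0
Determinant D = (0.001722)(0.008889) - (-0.0005556)(-0.0005556) = 0.000015
V_1 = [(0.0075)(0.008889) - (-0.0005556)(0)]/D = 4.444 V
V_3 = [(0.001722)(0) - (0.0075)(-0.0005556)]/D = 0.2778 V
Power in each resistor, P = (ΔV)²/R:
  P_R1 = (15 - 4.444)²/2000 = 0.05571 W
  P_R2 = (4.444 - 0)²/1500 = 0.01317 W
  P_R3 = (4.444 - 0.2778)²/1800 = 0.009645 W
  P_R4 = (0 - 0.2778)²/120 = 0.000643 W
P_total = P_R1 + P_R2 + P_R3 + P_R4 = 0.07917 W

Final answer: 0.07917 W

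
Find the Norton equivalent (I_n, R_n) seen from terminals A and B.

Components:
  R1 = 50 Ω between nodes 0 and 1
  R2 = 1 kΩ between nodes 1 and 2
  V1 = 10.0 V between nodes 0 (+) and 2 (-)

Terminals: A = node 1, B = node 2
Find the Thévenin equivalent first; then I_n = V_th/R_th and R_n = R_th.
Step 1 — V_th is the open-circuit voltage V_A - V_B (nothing connected across the terminals).
Nodal analysis, taking node 2 as the 0 V reference.
Source V1 fixes V_0 = 10 V.
KCL at each unknown node (sum of currents leaving = 0; resistances in Ω):
  Node 1: (V_1 - 10)/50 + (V_1 - 0)/1000 = 0
Collecting terms: 0.021 × V_1 = 0.2  =>  V_1 = 9.524 V
V_th = V_1 - V_2 = 9.524 - 0 = 9.524 V
Step 2 — R_th: zero the source — replace V1 by a short circuit (node 2 merges into node 0) — and find the resistance seen between A (node 1) and B (node 0).
Reduce the network between node 1 (A) and node 0 (B) by series/parallel combination:
  Rp1 = R1 ‖ R2 (parallel, both between nodes 0 and 1) = 1/(1/50 + 1/1000) = 47.62 Ω
R_th = 47.62 Ω
I_n = V_th/R_th = 9.524/47.62 = 0.2 A, and R_n = R_th = 47.62 Ω

Final answer: I_n = 0.2 A, R_n = 47.62 Ω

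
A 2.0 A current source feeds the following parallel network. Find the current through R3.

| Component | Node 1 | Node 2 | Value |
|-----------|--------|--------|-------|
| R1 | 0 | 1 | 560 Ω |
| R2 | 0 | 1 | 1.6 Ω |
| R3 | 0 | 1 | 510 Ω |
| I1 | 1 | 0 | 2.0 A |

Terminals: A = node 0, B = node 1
All resistors sit directly between nodes 0 and 1, so they are in parallel and share one voltage V; the full source current 2 A splits among them.
1/R_par = 1/560 + 1/1.6 + 1/510 = 0.6287 S  =>  R_par = 1.59 Ω
V = I × R_par = 2 × 1.59 = 3.181 V
I_R3 = V/R3 = 3.181/510 = 0.006237 A

Final answer: 0.006237 A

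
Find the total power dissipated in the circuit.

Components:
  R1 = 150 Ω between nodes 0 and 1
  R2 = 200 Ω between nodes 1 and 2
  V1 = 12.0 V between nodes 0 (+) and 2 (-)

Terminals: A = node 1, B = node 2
Nodal analysis, taking node 2 as the 0 V reference.
Source V1 fixes V_0 = 12 V.
KCL at each unknown node (sum of currents leaving = 0; resistances in Ω):
  Node 1: (V_1 - 12)/150 + (V_1 - 0)/200 = 0
Collecting terms: 0.01167 × V_1 = 0.08  =>  V_1 = 6.857 V
Power in each resistor, P = (ΔV)²/R:
  P_R1 = (12 - 6.857)²/150 = 0.1763 W
  P_R2 = (6.857 - 0)²/200 = 0.2351 W
P_total = P_R1 + P_R2 = 0.4114 W

Final answer: 0.4114 W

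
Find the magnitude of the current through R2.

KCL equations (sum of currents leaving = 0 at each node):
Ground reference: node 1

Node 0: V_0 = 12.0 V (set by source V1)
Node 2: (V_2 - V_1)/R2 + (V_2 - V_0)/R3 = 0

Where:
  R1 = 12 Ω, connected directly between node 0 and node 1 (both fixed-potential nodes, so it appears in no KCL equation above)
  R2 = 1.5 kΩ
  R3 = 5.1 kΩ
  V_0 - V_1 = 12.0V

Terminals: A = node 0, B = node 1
Nodal analysis, taking node 1 as the 0 V reference.
Source V1 fixes V_0 = 12 V.
KCL at each unknown node (sum of currents leaving = 0; resistances in Ω):
  Node 2: (V_2 - 0)/1500 + (V_2 - 12)/5100 = 0
Collecting terms: 0.0008627 × V_2 = 0.002353  =>  V_2 = 2.727 V
I_R2 = (V_1 - V_2)/R2 = (0 - 2.727)/1500 = -0.001818 A
|I_R2| = 0.001818 A

Final answer: |I_R2| = 0.001818 A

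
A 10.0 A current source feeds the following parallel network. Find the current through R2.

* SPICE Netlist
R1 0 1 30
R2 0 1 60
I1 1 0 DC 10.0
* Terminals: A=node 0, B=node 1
All resistors sit directly between nodes 0 and 1, so they are in parallel and share one voltage V; the full source current 10 A splits among them.
1/R_par = 1/30 + 1/60 = 0.05 S  =>  R_par = 20 Ω
V = I × R_par = 10 × 20 = 200 V
I_R2 = V/R2 = 200/60 = 3.333 A

Final answer: 3.333 A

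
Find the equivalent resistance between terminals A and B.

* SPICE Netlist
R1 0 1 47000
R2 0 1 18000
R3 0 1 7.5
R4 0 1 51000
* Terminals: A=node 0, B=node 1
Reduce the network between node 0 (A) and node 1 (B) by series/parallel combination:
  Rp1 = R1 ‖ R2 ‖ R3 ‖ R4 (parallel, all between nodes 0 and 1) = 1/(1/47000 + 1/18000 + 1/7.5 + 1/51000) = 7.495 Ω
R_eq = 7.495 Ω

Final answer: 7.495 Ω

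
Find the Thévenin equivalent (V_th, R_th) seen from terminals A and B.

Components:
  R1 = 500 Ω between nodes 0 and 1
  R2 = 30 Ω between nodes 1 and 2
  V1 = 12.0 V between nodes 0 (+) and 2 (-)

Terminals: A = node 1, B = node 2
Step 1 — V_th is the open-circuit voltage V_A - V_B (nothing connected across the terminals).
Nodal analysis, taking node 2 as the 0 V reference.
Source V1 fixes V_0 = 12 V.
KCL at each unknown node (sum of currents leaving = 0; resistances in Ω):
  Node 1: (V_1 - 12)/500 + (V_1 - 0)/30 = 0
Collecting terms: 0.03533 × V_1 = 0.024  =>  V_1 = 0.6792 V
V_th = V_1 - V_2 = 0.6792 - 0 = 0.6792 V
Step 2 — R_th: zero the source — replace V1 by a short circuit (node 2 merges into node 0) — and find the resistance seen between A (node 1) and B (node 0).
Reduce the network between node 1 (A) and node 0 (B) by series/parallel combination:
  Rp1 = R1 ‖ R2 (parallel, both between nodes 0 and 1) = 1/(1/500 + 1/30) = 28.3 Ω
R_th = 28.3 Ω

Final answer: V_th = 0.6792 V, R_th = 28.3 Ω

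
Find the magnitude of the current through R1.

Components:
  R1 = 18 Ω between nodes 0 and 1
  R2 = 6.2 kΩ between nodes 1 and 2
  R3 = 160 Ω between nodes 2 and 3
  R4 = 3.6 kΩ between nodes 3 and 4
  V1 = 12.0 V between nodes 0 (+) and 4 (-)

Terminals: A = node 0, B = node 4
Nodal analysis, taking node 4 as the 0 V reference.
Source V1 fixes V_0 = 12 V.
KCL at each unknown node (sum of currents leaving = 0; resistances in Ω):
  Node 1: (V_1 - 12)/18 + (V_1 - V_2)/6200 = 0
  Node 2: (V_2 - V_1)/6200 + (V_2 - V_3)/160 = 0
  Node 3: (V_3 - V_2)/160 + (V_3 - 0)/3600 = 0
Collecting terms (coefficients in siemens):
  0.05572·V_1 - 0.0001613·V_2 = 0.6667
  0.006411·V_2 - 0.0001613·V_1 - 0.00625·V_3 = 0
  0.006528·V_3 - 0.00625·V_2 = 0
Solving these 3 simultaneous equations (Gaussian elimination) gives:
  V_1 = 11.98 V, V_2 = 4.522 V, V_3 = 4.33 V
I_R1 = (V_0 - V_1)/R1 = (12 - 11.98)/18 = 0.001203 A
|I_R1| = 0.001203 A

Final answer: |I_R1| = 0.001203 A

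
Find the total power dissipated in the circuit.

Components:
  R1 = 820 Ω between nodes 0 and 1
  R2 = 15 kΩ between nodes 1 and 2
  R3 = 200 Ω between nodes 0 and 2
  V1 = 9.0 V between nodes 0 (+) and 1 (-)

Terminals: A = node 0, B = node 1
Nodal analysis, taking node 1 as the 0 V reference.
Source V1 fixes V_0 = 9 V.
KCL at each unknown node (sum of currents leaving = 0; resistances in Ω):
  Node 2: (V_2 - 0)/15000 + (V_2 - 9)/200 = 0
Collecting terms: 0.005067 × V_2 = 0.045  =>  V_2 = 8.882 V
Power in each resistor, P = (ΔV)²/R:
  P_R1 = (9 - 0)²/820 = 0.09878 W
  P_R2 = (0 - 8.882)²/15000 = 0.005259 W
  P_R3 = (9 - 8.882)²/200 = 0.00007012 W
P_total = P_R1 + P_R2 + P_R3 = 0.1041 W

Final answer: 0.1041 W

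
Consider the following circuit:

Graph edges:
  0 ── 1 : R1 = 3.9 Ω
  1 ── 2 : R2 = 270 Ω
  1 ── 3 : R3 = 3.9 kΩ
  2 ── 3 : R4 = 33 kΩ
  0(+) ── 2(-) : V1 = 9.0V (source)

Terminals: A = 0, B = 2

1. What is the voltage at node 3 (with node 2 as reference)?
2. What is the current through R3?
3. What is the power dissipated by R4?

Nodal analysis, taking node 2 as the 0 V reference.
Source V1 fixes V_0 = 9 V.
KCL at each unknown node (sum of currents leaving = 0; resistances in Ω):
  Node 1: (V_1 - 9)/3.9 + (V_1 - 0)/270 + (V_1 - V_3)/3900 = 0
  Node 3: (V_3 - V_1)/3900 + (V_3 - 0)/33000 = 0
Collecting terms (coefficients in siemens):
  0.2604·V_1 - 0.0002564·V_3 = 2.308
  0.0002867·V_3 - 0.0002564·V_1 = 0
Determinant D = (0.2604)(0.0002867) - (-0.0002564)(-0.0002564) = 0.00007459
V_1 = [(2.308)(0.0002867) - (-0.0002564)(0)]/D = 8.871 V
V_3 = [(0.2604)(0) - (2.308)(-0.0002564)]/D = 7.933 V
Part 1:
  Read off the nodal solution: V_3 = 7.933 V
Part 2:
  I_R3 = (V_1 - V_3)/R3 = (8.871 - 7.933)/3900 = 0.0002404 A
  Magnitude: I_R3 = 0.0002404 A
Part 3:
  I_R4 = (V_2 - V_3)/R4 = (0 - 7.933)/33000 = -0.0002404 A
  P_R4 = I_R4² × R4 = (-0.0002404)² × 33000 = 0.001907 W

Final answers:
1. V_3 = 7.933 V
2. I_R3 = 0.0002404 A
3. P_R4 = 0.001907 W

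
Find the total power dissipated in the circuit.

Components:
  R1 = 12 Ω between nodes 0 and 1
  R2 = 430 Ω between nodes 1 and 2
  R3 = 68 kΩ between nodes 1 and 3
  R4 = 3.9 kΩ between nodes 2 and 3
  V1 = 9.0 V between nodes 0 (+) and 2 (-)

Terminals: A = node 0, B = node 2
Nodal analysis, taking node 2 as the 0 V reference.
Source V1 fixes V_0 = 9 V.
KCL at each unknown node (sum of currents leaving = 0; resistances in Ω):
  Node 1: (V_1 - 9)/12 + (V_1 - 0)/430 + (V_1 - V_3)/68000 = 0
  Node 3: (V_3 - V_1)/68000 + (V_3 - 0)/3900 = 0
Collecting terms (coefficients in siemens):
  0.08567·V_1 - 0.00001471·V_3 = 0.75
  0.0002711·V_3 - 0.00001471·V_1 = 0
Determinant D = (0.08567)(0.0002711) - (-0.00001471)(-0.00001471) = 0.00002323
V_1 = [(0.75)(0.0002711) - (-0.00001471)(0)]/D = 8.754 V
V_3 = [(0.08567)(0) - (0.75)(-0.00001471)]/D = 0.4748 V
Power in each resistor, P = (ΔV)²/R:
  P_R1 = (9 - 8.754)²/12 = 0.005033 W
  P_R2 = (8.754 - 0)²/430 = 0.1782 W
  P_R3 = (8.754 - 0.4748)²/68000 = 0.001008 W
  P_R4 = (0 - 0.4748)²/3900 = 0.00005782 W
P_total = P_R1 + P_R2 + P_R3 + P_R4 = 0.1843 W

Final answer: 0.1843 W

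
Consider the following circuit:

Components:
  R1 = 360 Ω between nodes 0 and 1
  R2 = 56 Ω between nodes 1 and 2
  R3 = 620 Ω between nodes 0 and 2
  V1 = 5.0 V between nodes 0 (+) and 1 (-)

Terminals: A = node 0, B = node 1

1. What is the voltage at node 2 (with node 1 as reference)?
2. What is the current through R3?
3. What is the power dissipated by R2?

Nodal analysis, taking node 1 as the 0 V reference.
Source V1 fixes V_0 = 5 V.
KCL at each unknown node (sum of currents leaving = 0; resistances in Ω):
  Node 2: (V_2 - 0)/56 + (V_2 - 5)/620 = 0
Collecting terms: 0.01947 × V_2 = 0.008065  =>  V_2 = 0.4142 V
Part 1:
  Read off the nodal solution: V_2 = 0.4142 V
Part 2:
  I_R3 = (V_0 - V_2)/R3 = (5 - 0.4142)/620 = 0.007396 A
  Magnitude: I_R3 = 0.007396 A
Part 3:
  I_R2 = (V_1 - V_2)/R2 = (0 - 0.4142)/56 = -0.007396 A
  P_R2 = I_R2² × R2 = (-0.007396)² × 56 = 0.003064 W

Final answers:
1. V_2 = 0.4142 V
2. I_R3 = 0.007396 A
3. P_R2 = 0.003064 W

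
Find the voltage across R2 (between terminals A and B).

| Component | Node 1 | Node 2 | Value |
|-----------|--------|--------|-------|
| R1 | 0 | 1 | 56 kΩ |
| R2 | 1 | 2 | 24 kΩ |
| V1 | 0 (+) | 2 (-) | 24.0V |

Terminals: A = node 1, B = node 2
R1 and R2 are in series across V1 (node 0 → node 1 → node 2), and the output A–B is taken across R2, so this is a voltage divider.
Series current: I = V1/(R1 + R2) = 24/(56000 + 24000) = 24/80000 = 0.0003 A
V_R2 = I × R2 = V1 × R2/(R1 + R2) = 24 × 24000/80000 = 7.2 V

Final answer: 7.2 V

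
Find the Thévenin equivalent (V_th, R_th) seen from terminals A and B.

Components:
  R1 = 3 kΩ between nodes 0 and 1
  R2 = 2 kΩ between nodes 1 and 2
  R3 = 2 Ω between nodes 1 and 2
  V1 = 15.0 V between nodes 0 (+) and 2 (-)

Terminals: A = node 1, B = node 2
Step 1 — V_th is the open-circuit voltage V_A - V_B (nothing connected across the terminals).
Nodal analysis, taking node 2 as the 0 V reference.
Source V1 fixes V_0 = 15 V.
KCL at each unknown node (sum of currents leaving = 0; resistances in Ω):
  Node 1: (V_1 - 15)/3000 + (V_1 - 0)/2000 + (V_1 - 0)/2 = 0
Collecting terms: 0.5008 × V_1 = 0.005  =>  V_1 = 0.009983 V
V_th = V_1 - V_2 = 0.009983 - 0 = 0.009983 V
Step 2 — R_th: zero the source — replace V1 by a short circuit (node 2 merges into node 0) — and find the resistance seen between A (node 1) and B (node 0).
Reduce the network between node 1 (A) and node 0 (B) by series/parallel combination:
  Rp1 = R1 ‖ R2 ‖ R3 (parallel, all between nodes 0 and 1) = 1/(1/3000 + 1/2000 + 1/2) = 1.997 Ω
R_th = 1.997 Ω

Final answer: V_th = 0.009983 V, R_th = 1.997 Ω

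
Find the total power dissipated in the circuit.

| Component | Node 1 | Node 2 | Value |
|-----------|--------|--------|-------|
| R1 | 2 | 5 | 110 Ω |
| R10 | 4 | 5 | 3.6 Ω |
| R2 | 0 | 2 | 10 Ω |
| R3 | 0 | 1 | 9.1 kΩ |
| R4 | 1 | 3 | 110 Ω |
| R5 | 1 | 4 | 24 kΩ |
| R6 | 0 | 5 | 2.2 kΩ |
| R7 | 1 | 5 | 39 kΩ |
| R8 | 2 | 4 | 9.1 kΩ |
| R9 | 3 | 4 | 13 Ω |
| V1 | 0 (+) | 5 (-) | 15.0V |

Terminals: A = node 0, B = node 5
Nodal analysis, taking node 5 as the 0 V reference.
Source V1 fixes V_0 = 15 V.
KCL at each unknown node (sum of currents leaving = 0; resistances in Ω):
  Node 1: (V_1 - 15)/9100 + (V_1 - V_3)/110 + (V_1 - V_4)/24000 + (V_1 - 0)/39000 = 0
  Node 2: (V_2 - 0)/110 + (V_2 - 15)/10 + (V_2 - V_4)/9100 = 0
  Node 3: (V_3 - V_1)/110 + (V_3 - V_4)/13 = 0
  Node 4: (V_4 - V_1)/24000 + (V_4 - V_2)/9100 + (V_4 - V_3)/13 + (V_4 - 0)/3.6 = 0
Collecting terms (coefficients in siemens):
  0.009268·V_1 - 0.009091·V_3 - 0.00004167·V_4 = 0.001648
  0.1092·V_2 - 0.0001099·V_4 = 1.5
  0.08601·V_3 - 0.009091·V_1 - 0.07692·V_4 = 0
  0.3549·V_4 - 0.00004167·V_1 - 0.0001099·V_2 - 0.07692·V_3 = 0
Solving these 4 simultaneous equations (Gaussian elimination) gives:
  V_1 = 0.2095 V, V_2 = 13.74 V, V_3 = 0.03221 V, V_4 = 0.01126 V
Power in each resistor, P = (ΔV)²/R:
  P_R1 = (13.74 - 0)²/110 = 1.715 W
  P_R2 = (15 - 13.74)²/10 = 0.1597 W
  P_R3 = (15 - 0.2095)²/9100 = 0.02404 W
  P_R4 = (0.2095 - 0.03221)²/110 = 0.0002857 W
  P_R5 = (0.2095 - 0.01126)²/24000 = 0.000001637 W
  P_R6 = (15 - 0)²/2200 = 0.1023 W
  P_R7 = (0.2095 - 0)²/39000 = 0.000001125 W
  P_R8 = (13.74 - 0.01126)²/9100 = 0.0207 W
  P_R9 = (0.03221 - 0.01126)²/13 = 0.00003377 W
  P_R10 = (0.01126 - 0)²/3.6 = 0.00003523 W
P_total = P_R1 + P_R2 + P_R3 + P_R4 + P_R5 + P_R6 + P_R7 + P_R8 + P_R9 + P_R10 = 2.022 W

Final answer: 2.022 W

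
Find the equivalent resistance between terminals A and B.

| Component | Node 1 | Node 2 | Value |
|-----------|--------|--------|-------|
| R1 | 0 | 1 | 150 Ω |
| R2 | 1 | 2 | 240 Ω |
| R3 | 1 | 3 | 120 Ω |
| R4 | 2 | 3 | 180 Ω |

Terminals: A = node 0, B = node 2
Reduce the network between node 0 (A) and node 2 (B) by series/parallel combination:
  Rs1 = R3 + R4 (series, joined only at node 3) = 120 + 180 = 300 Ω
  Rp1 = R2 ‖ Rs1 (parallel, both between nodes 1 and 2) = 1/(1/240 + 1/300) = 133.3 Ω
  Rs2 = R1 + Rp1 (series, joined only at node 1) = 150 + 133.3 = 283.3 Ω
R_eq = 283.3 Ω

Final answer: 283.3 Ω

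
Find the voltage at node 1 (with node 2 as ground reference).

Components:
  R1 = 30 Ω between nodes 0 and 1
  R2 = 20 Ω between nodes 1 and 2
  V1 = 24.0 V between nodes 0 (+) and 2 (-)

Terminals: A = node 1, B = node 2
Nodal analysis, taking node 2 as the 0 V reference.
Source V1 fixes V_0 = 24 V.
KCL at each unknown node (sum of currents leaving = 0; resistances in Ω):
  Node 1: (V_1 - 24)/30 + (V_1 - 0)/20 = 0
Collecting terms: 0.08333 × V_1 = 0.8  =>  V_1 = 9.6 V
The requested potential is V_1 = 9.6 V.

Final answer: V_1 = 9.6 V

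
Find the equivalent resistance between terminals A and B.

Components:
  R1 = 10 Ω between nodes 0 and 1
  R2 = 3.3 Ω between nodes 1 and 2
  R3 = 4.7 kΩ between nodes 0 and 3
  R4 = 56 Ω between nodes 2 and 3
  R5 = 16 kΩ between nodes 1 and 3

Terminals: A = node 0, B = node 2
The network is not a plain series/parallel combination. Inject a 1 A test current into terminal A (node 0) and return it from terminal B (node 2); then R_eq = V_A / (1 A).
Nodal analysis, taking node 2 as the 0 V reference.
Current source I_test pushes 1 A into node 0 and draws it out of node 2.
KCL at each unknown node (sum of currents leaving = 0; resistances in Ω):
  Node 0: (V_0 - V_1)/10 + (V_0 - V_3)/4700 - 1 = 0
  Node 1: (V_1 - V_0)/10 + (V_1 - 0)/3.3 + (V_1 - V_3)/16000 = 0
  Node 3: (V_3 - V_0)/4700 + (V_3 - V_1)/16000 + (V_3 - 0)/56 = 0
Collecting terms (coefficients in siemens):
  0.1002·V_0 - 0.1·V_1 - 0.0002128·V_3 = 1
  0.4031·V_1 - 0.1·V_0 - 0.0000625·V_3 = 0
  0.01813·V_3 - 0.0002128·V_0 - 0.0000625·V_1 = 0
Solving these 3 simultaneous equations (Gaussian elimination) gives:
  V_0 = 13.26 V, V_1 = 3.29 V, V_3 = 0.167 V
R_eq = V_0 / 1 A = 13.26 Ω

Final answer: 13.26 Ω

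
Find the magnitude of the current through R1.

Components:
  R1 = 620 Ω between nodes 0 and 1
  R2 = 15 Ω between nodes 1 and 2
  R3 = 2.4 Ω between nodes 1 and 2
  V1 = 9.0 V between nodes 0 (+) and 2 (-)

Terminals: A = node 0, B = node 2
Nodal analysis, taking node 2 as the 0 V reference.
Source V1 fixes V_0 = 9 V.
KCL at each unknown node (sum of currents leaving = 0; resistances in Ω):
  Node 1: (V_1 - 9)/620 + (V_1 - 0)/15 + (V_1 - 0)/2.4 = 0
Collecting terms: 0.4849 × V_1 = 0.01452  =>  V_1 = 0.02993 V
I_R1 = (V_0 - V_1)/R1 = (9 - 0.02993)/620 = 0.01447 A
|I_R1| = 0.01447 A

Final answer: |I_R1| = 0.01447 A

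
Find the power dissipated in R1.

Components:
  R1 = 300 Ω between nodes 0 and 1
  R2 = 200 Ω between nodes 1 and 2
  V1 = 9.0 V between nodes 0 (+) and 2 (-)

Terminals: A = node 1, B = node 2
Nodal analysis, taking node 2 as the 0 V reference.
Source V1 fixes V_0 = 9 V.
KCL at each unknown node (sum of currents leaving = 0; resistances in Ω):
  Node 1: (V_1 - 9)/300 + (V_1 - 0)/200 = 0
Collecting terms: 0.008333 × V_1 = 0.03  =>  V_1 = 3.6 V
I_R1 = (V_0 - V_1)/R1 = (9 - 3.6)/300 = 0.018 A
P_R1 = I_R1² × R1 = (0.018)² × 300 = 0.0972 W

Final answer: 0.0972 W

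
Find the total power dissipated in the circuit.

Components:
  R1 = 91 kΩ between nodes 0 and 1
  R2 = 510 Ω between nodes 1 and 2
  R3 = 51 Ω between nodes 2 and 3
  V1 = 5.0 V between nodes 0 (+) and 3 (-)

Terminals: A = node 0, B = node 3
Nodal analysis, taking node 3 as the 0 V reference.
Source V1 fixes V_0 = 5 V.
KCL at each unknown node (sum of currents leaving = 0; resistances in Ω):
  Node 1: (V_1 - 5)/91000 + (V_1 - V_2)/510 = 0
  Node 2: (V_2 - V_1)/510 + (V_2 - 0)/51 = 0
Collecting terms (coefficients in siemens):
  0.001972·V_1 - 0.001961·V_2 = 0.00005495
  0.02157·V_2 - 0.001961·V_1 = 0
Determinant D = (0.001972)(0.02157) - (-0.001961)(-0.001961) = 0.00003868
V_1 = [(0.00005495)(0.02157) - (-0.001961)(0)]/D = 0.03064 V
V_2 = [(0.001972)(0) - (0.00005495)(-0.001961)]/D = 0.002785 V
Power in each resistor, P = (ΔV)²/R:
  P_R1 = (5 - 0.03064)²/91000 = 0.0002714 W
  P_R2 = (0.03064 - 0.002785)²/510 = 0.000001521 W
  P_R3 = (0.002785 - 0)²/51 = 0.0000001521 W
P_total = P_R1 + P_R2 + P_R3 = 0.000273 W

Final answer: 0.000273 W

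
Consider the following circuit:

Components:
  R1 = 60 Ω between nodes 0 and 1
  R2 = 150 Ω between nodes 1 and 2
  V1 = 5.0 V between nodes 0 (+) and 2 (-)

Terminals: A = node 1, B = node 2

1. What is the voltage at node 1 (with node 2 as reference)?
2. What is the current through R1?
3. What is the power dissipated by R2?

Nodal analysis, taking node 2 as the 0 V reference.
Source V1 fixes V_0 = 5 V.
KCL at each unknown node (sum of currents leaving = 0; resistances in Ω):
  Node 1: (V_1 - 5)/60 + (V_1 - 0)/150 = 0
Collecting terms: 0.02333 × V_1 = 0.08333  =>  V_1 = 3.571 V
Part 1:
  Read off the nodal solution: V_1 = 3.571 V
Part 2:
  I_R1 = (V_0 - V_1)/R1 = (5 - 3.571)/60 = 0.02381 A
  Magnitude: I_R1 = 0.02381 A
Part 3:
  I_R2 = (V_1 - V_2)/R2 = (3.571 - 0)/150 = 0.02381 A
  P_R2 = I_R2² × R2 = (0.02381)² × 150 = 0.08503 W

Final answers:
1. V_1 = 3.571 V
2. I_R1 = 0.02381 A
3. P_R2 = 0.08503 W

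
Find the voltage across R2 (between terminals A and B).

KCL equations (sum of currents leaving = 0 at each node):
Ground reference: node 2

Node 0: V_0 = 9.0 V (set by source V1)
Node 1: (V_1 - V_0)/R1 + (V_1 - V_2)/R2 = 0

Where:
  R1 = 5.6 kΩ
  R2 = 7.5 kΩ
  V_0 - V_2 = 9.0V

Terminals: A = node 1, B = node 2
R1 and R2 are in series across V1 (node 0 → node 1 → node 2), and the output A–B is taken across R2, so this is a voltage divider.
Series current: I = V1/(R1 + R2) = 9/(5600 + 7500) = 9/13100 = 0.000687 A
V_R2 = I × R2 = V1 × R2/(R1 + R2) = 9 × 7500/13100 = 5.153 V

Final answer: 5.153 V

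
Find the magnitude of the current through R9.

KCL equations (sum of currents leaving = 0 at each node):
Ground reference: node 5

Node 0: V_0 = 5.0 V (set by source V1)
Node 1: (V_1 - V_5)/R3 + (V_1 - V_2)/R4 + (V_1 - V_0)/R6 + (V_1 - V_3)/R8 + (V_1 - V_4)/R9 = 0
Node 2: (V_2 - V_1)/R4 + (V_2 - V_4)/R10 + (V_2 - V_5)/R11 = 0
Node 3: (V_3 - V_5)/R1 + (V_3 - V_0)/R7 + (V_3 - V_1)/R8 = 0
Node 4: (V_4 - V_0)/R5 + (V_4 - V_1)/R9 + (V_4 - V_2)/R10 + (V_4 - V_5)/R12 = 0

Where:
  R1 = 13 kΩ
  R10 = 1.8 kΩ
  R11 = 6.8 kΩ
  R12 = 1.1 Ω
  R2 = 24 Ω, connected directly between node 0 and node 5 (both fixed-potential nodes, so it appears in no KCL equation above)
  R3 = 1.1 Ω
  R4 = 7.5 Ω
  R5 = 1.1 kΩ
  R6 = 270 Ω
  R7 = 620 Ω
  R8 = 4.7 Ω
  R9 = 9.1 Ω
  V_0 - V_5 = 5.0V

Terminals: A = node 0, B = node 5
Nodal analysis, taking node 5 as the 0 V reference.
Source V1 fixes V_0 = 5 V.
KCL at each unknown node (sum of currents leaving = 0; resistances in Ω):
  Node 1: (V_1 - 0)/1.1 + (V_1 - V_2)/7.5 + (V_1 - 5)/270 + (V_1 - V_3)/4.7 + (V_1 - V_4)/9.1 = 0
  Node 2: (V_2 - V_1)/7.5 + (V_2 - V_4)/1800 + (V_2 - 0)/6800 = 0
  Node 3: (V_3 - 0)/13000 + (V_3 - 5)/620 + (V_3 - V_1)/4.7 = 0
  Node 4: (V_4 - 5)/1100 + (V_4 - V_1)/9.1 + (V_4 - V_2)/1800 + (V_4 - 0)/1.1 = 0
Collecting terms (coefficients in siemens):
  1.369·V_1 - 0.1333·V_2 - 0.2128·V_3 - 0.1099·V_4 = 0.01852
  0.134·V_2 - 0.1333·V_1 - 0.0005556·V_4 = 0
  0.2145·V_3 - 0.2128·V_1 = 0.008065
  1.02·V_4 - 0.1099·V_1 - 0.0005556·V_2 = 0.004545
Solving these 4 simultaneous equations (Gaussian elimination) gives:
  V_1 = 0.02666 V, V_2 = 0.02655 V, V_3 = 0.06406 V, V_4 = 0.00734 V
I_R9 = (V_1 - V_4)/R9 = (0.02666 - 0.00734)/9.1 = 0.002123 A
|I_R9| = 0.002123 A

Final answer: |I_R9| = 0.002123 A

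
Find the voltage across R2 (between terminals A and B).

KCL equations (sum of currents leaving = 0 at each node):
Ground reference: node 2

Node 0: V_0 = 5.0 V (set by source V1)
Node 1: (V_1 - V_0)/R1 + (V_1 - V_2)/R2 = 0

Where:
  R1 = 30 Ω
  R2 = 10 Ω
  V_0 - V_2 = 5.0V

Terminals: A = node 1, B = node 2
R1 and R2 are in series across V1 (node 0 → node 1 → node 2), and the output A–B is taken across R2, so this is a voltage divider.
Series current: I = V1/(R1 + R2) = 5/(30 + 10) = 5/40 = 0.125 A
V_R2 = I × R2 = V1 × R2/(R1 + R2) = 5 × 10/40 = 1.25 V

Final answer: 1.25 V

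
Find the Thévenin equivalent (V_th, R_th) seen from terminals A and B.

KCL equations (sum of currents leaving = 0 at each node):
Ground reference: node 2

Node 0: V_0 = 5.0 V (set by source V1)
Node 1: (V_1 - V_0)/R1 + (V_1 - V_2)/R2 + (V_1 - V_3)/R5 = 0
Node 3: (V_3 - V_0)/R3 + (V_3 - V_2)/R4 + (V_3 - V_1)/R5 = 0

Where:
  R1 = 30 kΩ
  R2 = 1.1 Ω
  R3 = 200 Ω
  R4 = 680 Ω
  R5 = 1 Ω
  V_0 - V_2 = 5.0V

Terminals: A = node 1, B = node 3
Step 1 — V_th is the open-circuit voltage V_A - V_B (nothing connected across the terminals).
Nodal analysis, taking node 2 as the 0 V reference.
Source V1 fixes V_0 = 5 V.
KCL at each unknown node (sum of currents leaving = 0; resistances in Ω):
  Node 1: (V_1 - 5)/30000 + (V_1 - 0)/1.1 + (V_1 - V_3)/1 = 0
  Node 3: (V_3 - 5)/200 + (V_3 - 0)/680 + (V_3 - V_1)/1 = 0
Collecting terms (coefficients in siemens):
  1.909·V_1 - 1·V_3 = 0.0001667
  1.006·V_3 - 1·V_1 = 0.025
Determinant D = (1.909)(1.006) - (-1)(-1) = 0.9215
V_1 = [(0.0001667)(1.006) - (-1)(0.025)]/D = 0.02731 V
V_3 = [(1.909)(0.025) - (0.0001667)(-1)]/D = 0.05198 V
V_th = V_1 - V_3 = 0.02731 - 0.05198 = -0.02466 V
Step 2 — R_th: zero the source — replace V1 by a short circuit (node 2 merges into node 0) — and find the resistance seen between A (node 1) and B (node 3).
Reduce the network between node 1 (A) and node 3 (B) by series/parallel combination:
  Rp1 = R1 ‖ R2 (parallel, both between nodes 0 and 1) = 1/(1/30000 + 1/1.1) = 1.1 Ω
  Rp2 = R3 ‖ R4 (parallel, both between nodes 0 and 3) = 1/(1/200 + 1/680) = 154.5 Ω
  Rs1 = Rp1 + Rp2 (series, joined only at node 0) = 1.1 + 154.5 = 155.6 Ω
  Rp3 = R5 ‖ Rs1 (parallel, both between nodes 1 and 3) = 1/(1/1 + 1/155.6) = 0.9936 Ω
R_th = 0.9936 Ω

Final answer: V_th = -0.02466 V, R_th = 0.9936 Ω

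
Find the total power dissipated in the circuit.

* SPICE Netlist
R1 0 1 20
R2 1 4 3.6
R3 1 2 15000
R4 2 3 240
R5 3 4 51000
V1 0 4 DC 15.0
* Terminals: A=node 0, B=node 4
Nodal analysis, taking node 4 as the 0 V reference.
Source V1 fixes V_0 = 15 V.
KCL at each unknown node (sum of currents leaving = 0; resistances in Ω):
  Node 1: (V_1 - 15)/20 + (V_1 - 0)/3.6 + (V_1 - V_2)/15000 = 0
  Node 2: (V_2 - V_1)/15000 + (V_2 - V_3)/240 = 0
  Node 3: (V_3 - V_2)/240 + (V_3 - 0)/51000 = 0
Collecting terms (coefficients in siemens):
  0.3278·V_1 - 0.00006667·V_2 = 0.75
  0.004233·V_2 - 0.00006667·V_1 - 0.004167·V_3 = 0
  0.004186·V_3 - 0.004167·V_2 = 0
Solving these 3 simultaneous equations (Gaussian elimination) gives:
  V_1 = 2.288 V, V_2 = 1.77 V, V_3 = 1.762 V
Power in each resistor, P = (ΔV)²/R:
  P_R1 = (15 - 2.288)²/20 = 8.08 W
  P_R2 = (2.288 - 0)²/3.6 = 1.454 W
  P_R3 = (2.288 - 1.77)²/15000 = 0.0000179 W
  P_R4 = (1.77 - 1.762)²/240 = 0.0000002863 W
  P_R5 = (1.762 - 0)²/51000 = 0.00006085 W
P_total = P_R1 + P_R2 + P_R3 + P_R4 + P_R5 = 9.534 W

Final answer: 9.534 W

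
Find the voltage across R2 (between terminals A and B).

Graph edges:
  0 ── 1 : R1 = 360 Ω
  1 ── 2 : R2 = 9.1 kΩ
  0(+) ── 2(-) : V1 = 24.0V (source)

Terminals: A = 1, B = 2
R1 and R2 are in series across V1 (node 0 → node 1 → node 2), and the output A–B is taken across R2, so this is a voltage divider.
Series current: I = V1/(R1 + R2) = 24/(360 + 9100) = 24/9460 = 0.002537 A
V_R2 = I × R2 = V1 × R2/(R1 + R2) = 24 × 9100/9460 = 23.09 V

Final answer: 23.09 V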